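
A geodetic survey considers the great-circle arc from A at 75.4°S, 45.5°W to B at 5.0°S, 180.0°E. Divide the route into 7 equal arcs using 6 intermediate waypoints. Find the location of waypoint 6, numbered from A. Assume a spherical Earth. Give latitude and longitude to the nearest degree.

≈ 18°S, 177°W

Write both endpoints as unit vectors p₁, p₂ with components (cos φ cos λ, cos φ sin λ, sin φ).
The central angle between the endpoints is δ = arccos(p₁·p₂) ≈ 1.663 rad (95.3°).
Interpolate at f = 6/7 with slerp weights a = sin((1−f)δ)/sin δ ≈ 0.236, b = sin(fδ)/sin δ ≈ 0.994.
p = a·p₁ + b·p₂ ≈ (-0.948, -0.042, -0.315); φ = arcsin(p_z) ≈ -18.38°, λ = atan2(p_y, p_x) ≈ -177.43°.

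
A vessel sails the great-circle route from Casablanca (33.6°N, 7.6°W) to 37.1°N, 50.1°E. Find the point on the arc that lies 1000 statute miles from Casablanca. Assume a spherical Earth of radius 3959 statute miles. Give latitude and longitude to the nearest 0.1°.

≈ 37.8°N, 9.5°E

Write both endpoints as unit vectors p₁, p₂ with components (cos φ cos λ, cos φ sin λ, sin φ).
The central angle between the endpoints is δ = arccos(p₁·p₂) ≈ 0.811 rad (46.5°). The total great-circle distance is δ·R ≈ 0.811 × 3959 ≈ 3211 mi, so the target fraction is f = 1000/3211 ≈ 0.311.
Interpolate at f ≈ 0.311 with slerp weights a = sin((1−f)δ)/sin δ ≈ 0.731, b = sin(fδ)/sin δ ≈ 0.345.
p = a·p₁ + b·p₂ ≈ (0.780, 0.130, 0.612); φ = arcsin(p_z) ≈ 37.76°, λ = atan2(p_y, p_x) ≈ 9.50°.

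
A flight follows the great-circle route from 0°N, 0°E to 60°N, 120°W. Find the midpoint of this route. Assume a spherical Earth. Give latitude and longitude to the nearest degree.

The haversine formula gives a central angle δ ≈ 1.823 rad (104.5°) between the endpoints.
Interpolate at f = 1/2 with slerp weights a = sin((1−f)δ)/sin δ ≈ 0.816, b = sin(fδ)/sin δ ≈ 0.816.
p = a·p₁ + b·p₂ ≈ (0.612, -0.354, 0.707); φ = arcsin(p_z) ≈ 45.00°, λ = atan2(p_y, p_x) ≈ -30.00°.

≈ 45°N, 30°W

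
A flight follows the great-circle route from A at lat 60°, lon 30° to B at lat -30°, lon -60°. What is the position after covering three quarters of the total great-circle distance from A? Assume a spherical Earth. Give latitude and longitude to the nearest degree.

≈ lat -5°, lon -44°

Write both endpoints as unit vectors p₁, p₂ with components (cos φ cos λ, cos φ sin λ, sin φ).
The central angle between the endpoints is δ = arccos(p₁·p₂) ≈ 2.019 rad (115.7°).
Interpolate at f = 3/4 with slerp weights a = sin((1−f)δ)/sin δ ≈ 0.536, b = sin(fδ)/sin δ ≈ 1.108.
p = a·p₁ + b·p₂ ≈ (0.712, -0.697, -0.089); φ = arcsin(p_z) ≈ -5.12°, λ = atan2(p_y, p_x) ≈ -44.38°.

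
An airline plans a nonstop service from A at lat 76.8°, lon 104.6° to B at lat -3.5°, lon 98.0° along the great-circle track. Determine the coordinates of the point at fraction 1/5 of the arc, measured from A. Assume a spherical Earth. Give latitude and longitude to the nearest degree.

≈ lat 61°, lon 101°

Convert each endpoint to a unit vector on the sphere (x = cos φ cos λ, y = cos φ sin λ, z = sin φ).
The central angle between the endpoints is δ = arccos(p₁·p₂) ≈ 1.403 rad (80.4°).
Interpolate at f = 1/5 with slerp weights a = sin((1−f)δ)/sin δ ≈ 0.914, b = sin(fδ)/sin δ ≈ 0.281.
p = a·p₁ + b·p₂ ≈ (-0.092, 0.480, 0.873); φ = arcsin(p_z) ≈ 60.77°, λ = atan2(p_y, p_x) ≈ 100.82°.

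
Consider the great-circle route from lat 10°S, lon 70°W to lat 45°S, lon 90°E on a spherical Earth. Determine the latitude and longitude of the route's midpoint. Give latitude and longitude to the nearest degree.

Write both endpoints as unit vectors p₁, p₂ with components (cos φ cos λ, cos φ sin λ, sin φ).
The central angle between the endpoints is δ = arccos(p₁·p₂) ≈ 2.131 rad (122.1°).
Interpolate at f = 1/2 with slerp weights a = sin((1−f)δ)/sin δ ≈ 1.033, b = sin(fδ)/sin δ ≈ 1.033.
p = a·p₁ + b·p₂ ≈ (0.348, -0.226, -0.910); φ = arcsin(p_z) ≈ -65.50°, λ = atan2(p_y, p_x) ≈ -32.95°.

≈ lat 65°S, lon 33°W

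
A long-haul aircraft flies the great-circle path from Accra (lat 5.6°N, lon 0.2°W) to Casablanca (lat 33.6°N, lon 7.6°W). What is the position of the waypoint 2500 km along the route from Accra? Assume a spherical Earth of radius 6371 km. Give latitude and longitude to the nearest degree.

≈ lat 27°N, lon 6°W

Convert each endpoint to a unit vector on the sphere (x = cos φ cos λ, y = cos φ sin λ, z = sin φ).
The central angle between the endpoints is δ = arccos(p₁·p₂) ≈ 0.503 rad (28.8°). The total great-circle distance is δ·R ≈ 0.503 × 6371 ≈ 3206 km, so the target fraction is f = 2500/3206 ≈ 0.780.
Interpolate at f ≈ 0.780 with slerp weights a = sin((1−f)δ)/sin δ ≈ 0.229, b = sin(fδ)/sin δ ≈ 0.793.
p = a·p₁ + b·p₂ ≈ (0.883, -0.088, 0.461); φ = arcsin(p_z) ≈ 27.47°, λ = atan2(p_y, p_x) ≈ -5.70°.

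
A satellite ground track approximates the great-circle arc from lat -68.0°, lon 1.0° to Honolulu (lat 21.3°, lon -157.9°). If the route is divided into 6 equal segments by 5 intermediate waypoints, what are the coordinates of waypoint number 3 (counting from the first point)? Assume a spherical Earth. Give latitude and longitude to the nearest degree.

≈ lat -43°, lon -145°

From cos δ = sin φ₁ sin φ₂ + cos φ₁ cos φ₂ cos Δλ, the central angle is δ ≈ 2.295 rad (131.5°).
Interpolate at f = 3/6 with slerp weights a = sin((1−f)δ)/sin δ ≈ 1.217, b = sin(fδ)/sin δ ≈ 1.217.
p = a·p₁ + b·p₂ ≈ (-0.595, -0.419, -0.686); φ = arcsin(p_z) ≈ -43.34°, λ = atan2(p_y, p_x) ≈ -144.86°.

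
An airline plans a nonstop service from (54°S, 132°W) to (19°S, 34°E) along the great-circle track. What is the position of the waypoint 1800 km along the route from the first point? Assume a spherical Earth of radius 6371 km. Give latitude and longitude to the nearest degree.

From cos δ = sin φ₁ sin φ₂ + cos φ₁ cos φ₂ cos Δλ, the central angle is δ ≈ 1.850 rad (106.0°). The total great-circle distance is δ·R ≈ 1.850 × 6371 ≈ 11788 km, so the target fraction is f = 1800/11788 ≈ 0.153.
Interpolate at f ≈ 0.153 with slerp weights a = sin((1−f)δ)/sin δ ≈ 1.040, b = sin(fδ)/sin δ ≈ 0.290.
p = a·p₁ + b·p₂ ≈ (-0.182, -0.301, -0.936); φ = arcsin(p_z) ≈ -69.41°, λ = atan2(p_y, p_x) ≈ -121.13°.

≈ (69°S, 121°W)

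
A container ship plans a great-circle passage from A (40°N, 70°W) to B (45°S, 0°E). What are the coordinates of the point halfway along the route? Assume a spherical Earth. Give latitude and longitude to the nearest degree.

The haversine formula gives a central angle δ ≈ 1.843 rad (105.6°) between the endpoints.
Interpolate at f = 1/2 with slerp weights a = sin((1−f)δ)/sin δ ≈ 0.827, b = sin(fδ)/sin δ ≈ 0.827.
p = a·p₁ + b·p₂ ≈ (0.802, -0.595, -0.053); φ = arcsin(p_z) ≈ -3.05°, λ = atan2(p_y, p_x) ≈ -36.60°.

≈ (3°S, 37°W)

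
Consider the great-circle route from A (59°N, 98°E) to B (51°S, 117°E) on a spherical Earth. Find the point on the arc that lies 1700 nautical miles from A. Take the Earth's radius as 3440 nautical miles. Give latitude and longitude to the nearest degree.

≈ (31°N, 105°E)

The haversine formula gives a central angle δ ≈ 1.939 rad (111.1°) between the endpoints. The total great-circle distance is δ·R ≈ 1.939 × 3440 ≈ 6669 nmi, so the target fraction is f = 1700/6669 ≈ 0.255.
Interpolate at f ≈ 0.255 with slerp weights a = sin((1−f)δ)/sin δ ≈ 1.063, b = sin(fδ)/sin δ ≈ 0.508.
p = a·p₁ + b·p₂ ≈ (-0.221, 0.827, 0.516); φ = arcsin(p_z) ≈ 31.08°, λ = atan2(p_y, p_x) ≈ 104.99°.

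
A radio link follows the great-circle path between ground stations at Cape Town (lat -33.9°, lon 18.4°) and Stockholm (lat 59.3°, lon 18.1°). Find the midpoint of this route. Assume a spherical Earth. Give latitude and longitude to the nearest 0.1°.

≈ lat 12.7°, lon 18.3°

The haversine formula gives a central angle δ ≈ 1.627 rad (93.2°) between the endpoints.
Interpolate at f = 1/2 with slerp weights a = sin((1−f)δ)/sin δ ≈ 0.728, b = sin(fδ)/sin δ ≈ 0.728.
p = a·p₁ + b·p₂ ≈ (0.926, 0.306, 0.220); φ = arcsin(p_z) ≈ 12.70°, λ = atan2(p_y, p_x) ≈ 18.29°.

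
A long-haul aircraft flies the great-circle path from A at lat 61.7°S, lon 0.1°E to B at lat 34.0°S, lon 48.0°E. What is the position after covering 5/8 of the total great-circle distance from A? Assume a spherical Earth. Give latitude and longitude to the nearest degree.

The haversine formula gives a central angle δ ≈ 0.714 rad (40.9°) between the endpoints.
Interpolate at f = 5/8 with slerp weights a = sin((1−f)δ)/sin δ ≈ 0.404, b = sin(fδ)/sin δ ≈ 0.659.
p = a·p₁ + b·p₂ ≈ (0.557, 0.406, -0.724); φ = arcsin(p_z) ≈ -46.40°, λ = atan2(p_y, p_x) ≈ 36.11°.

≈ lat 46°S, lon 36°E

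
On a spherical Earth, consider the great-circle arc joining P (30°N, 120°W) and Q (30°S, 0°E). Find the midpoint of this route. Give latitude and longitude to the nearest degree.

From cos δ = sin φ₁ sin φ₂ + cos φ₁ cos φ₂ cos Δλ, the central angle is δ ≈ 2.246 rad (128.7°).
Interpolate at f = 1/2 with slerp weights a = sin((1−f)δ)/sin δ ≈ 1.155, b = sin(fδ)/sin δ ≈ 1.155.
p = a·p₁ + b·p₂ ≈ (0.500, -0.866, 0.000); φ = arcsin(p_z) ≈ 0.00°, λ = atan2(p_y, p_x) ≈ -60.00°.

≈ (0°N, 60°W)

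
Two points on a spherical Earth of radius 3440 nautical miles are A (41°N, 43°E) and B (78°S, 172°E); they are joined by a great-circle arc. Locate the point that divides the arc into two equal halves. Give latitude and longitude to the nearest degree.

Convert each endpoint to a unit vector on the sphere (x = cos φ cos λ, y = cos φ sin λ, z = sin φ).
The central angle between the endpoints is δ = arccos(p₁·p₂) ≈ 2.405 rad (137.8°).
Interpolate at f = 1/2 with slerp weights a = sin((1−f)δ)/sin δ ≈ 1.388, b = sin(fδ)/sin δ ≈ 1.388.
p = a·p₁ + b·p₂ ≈ (0.480, 0.755, -0.447); φ = arcsin(p_z) ≈ -26.56°, λ = atan2(p_y, p_x) ≈ 57.52°.

≈ (27°S, 58°E)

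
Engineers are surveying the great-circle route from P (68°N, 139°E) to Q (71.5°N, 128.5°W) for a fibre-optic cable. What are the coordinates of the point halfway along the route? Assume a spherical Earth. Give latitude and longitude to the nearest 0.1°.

Convert each endpoint to a unit vector on the sphere (x = cos φ cos λ, y = cos φ sin λ, z = sin φ).
The central angle between the endpoints is δ = arccos(p₁·p₂) ≈ 0.507 rad (29.1°).
Interpolate at f = 1/2 with slerp weights a = sin((1−f)δ)/sin δ ≈ 0.517, b = sin(fδ)/sin δ ≈ 0.517.
p = a·p₁ + b·p₂ ≈ (-0.248, -0.001, 0.969); φ = arcsin(p_z) ≈ 75.64°, λ = atan2(p_y, p_x) ≈ -179.69°.

≈ (75.6°N, 179.7°W)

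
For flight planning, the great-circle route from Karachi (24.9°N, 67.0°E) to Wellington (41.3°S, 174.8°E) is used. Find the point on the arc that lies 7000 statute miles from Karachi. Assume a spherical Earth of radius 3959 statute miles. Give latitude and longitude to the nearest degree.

≈ 36°S, 153°E

From cos δ = sin φ₁ sin φ₂ + cos φ₁ cos φ₂ cos Δλ, the central angle is δ ≈ 2.079 rad (119.1°). The total great-circle distance is δ·R ≈ 2.079 × 3959 ≈ 8229 mi, so the target fraction is f = 7000/8229 ≈ 0.851.
Interpolate at f ≈ 0.851 with slerp weights a = sin((1−f)δ)/sin δ ≈ 0.350, b = sin(fδ)/sin δ ≈ 1.122.
p = a·p₁ + b·p₂ ≈ (-0.716, 0.368, -0.593); φ = arcsin(p_z) ≈ -36.40°, λ = atan2(p_y, p_x) ≈ 152.77°.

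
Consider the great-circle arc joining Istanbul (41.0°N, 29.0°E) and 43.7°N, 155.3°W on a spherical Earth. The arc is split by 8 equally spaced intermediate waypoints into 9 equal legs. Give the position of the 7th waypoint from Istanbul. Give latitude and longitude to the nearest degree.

From cos δ = sin φ₁ sin φ₂ + cos φ₁ cos φ₂ cos Δλ, the central angle is δ ≈ 1.662 rad (95.2°).
Interpolate at f = 7/9 with slerp weights a = sin((1−f)δ)/sin δ ≈ 0.362, b = sin(fδ)/sin δ ≈ 0.966.
p = a·p₁ + b·p₂ ≈ (-0.395, -0.159, 0.905); φ = arcsin(p_z) ≈ 64.80°, λ = atan2(p_y, p_x) ≈ -158.06°.

≈ 65°N, 158°W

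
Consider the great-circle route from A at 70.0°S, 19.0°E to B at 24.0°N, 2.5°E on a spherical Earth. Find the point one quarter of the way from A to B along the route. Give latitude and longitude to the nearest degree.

Convert each endpoint to a unit vector on the sphere (x = cos φ cos λ, y = cos φ sin λ, z = sin φ).
The central angle between the endpoints is δ = arccos(p₁·p₂) ≈ 1.654 rad (94.7°).
Interpolate at f = 1/4 with slerp weights a = sin((1−f)δ)/sin δ ≈ 0.949, b = sin(fδ)/sin δ ≈ 0.403.
p = a·p₁ + b·p₂ ≈ (0.675, 0.122, -0.728); φ = arcsin(p_z) ≈ -46.71°, λ = atan2(p_y, p_x) ≈ 10.23°.

≈ 47°S, 10°E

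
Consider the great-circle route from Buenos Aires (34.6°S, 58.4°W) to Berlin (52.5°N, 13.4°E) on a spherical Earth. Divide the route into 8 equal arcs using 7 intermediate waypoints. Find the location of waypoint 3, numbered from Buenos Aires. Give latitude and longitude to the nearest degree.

Convert each endpoint to a unit vector on the sphere (x = cos φ cos λ, y = cos φ sin λ, z = sin φ).
The central angle between the endpoints is δ = arccos(p₁·p₂) ≈ 1.869 rad (107.1°).
Interpolate at f = 3/8 with slerp weights a = sin((1−f)δ)/sin δ ≈ 0.963, b = sin(fδ)/sin δ ≈ 0.675.
p = a·p₁ + b·p₂ ≈ (0.815, -0.580, -0.011); φ = arcsin(p_z) ≈ -0.65°, λ = atan2(p_y, p_x) ≈ -35.43°.

≈ 1°S, 35°W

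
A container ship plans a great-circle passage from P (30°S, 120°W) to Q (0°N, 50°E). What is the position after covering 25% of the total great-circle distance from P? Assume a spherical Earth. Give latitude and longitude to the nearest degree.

Write both endpoints as unit vectors p₁, p₂ with components (cos φ cos λ, cos φ sin λ, sin φ).
The central angle between the endpoints is δ = arccos(p₁·p₂) ≈ 2.592 rad (148.5°).
Interpolate at f = 0.25 with slerp weights a = sin((1−f)δ)/sin δ ≈ 1.783, b = sin(fδ)/sin δ ≈ 1.156.
p = a·p₁ + b·p₂ ≈ (-0.029, -0.452, -0.892); φ = arcsin(p_z) ≈ -63.08°, λ = atan2(p_y, p_x) ≈ -93.68°.

≈ (63°S, 94°W)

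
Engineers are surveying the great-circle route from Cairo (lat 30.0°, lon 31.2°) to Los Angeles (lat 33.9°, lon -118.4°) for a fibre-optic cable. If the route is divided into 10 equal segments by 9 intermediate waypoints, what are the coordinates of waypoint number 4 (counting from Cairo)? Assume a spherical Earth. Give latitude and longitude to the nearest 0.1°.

≈ lat 63.9°, lon -13.6°

Convert each endpoint to a unit vector on the sphere (x = cos φ cos λ, y = cos φ sin λ, z = sin φ).
The central angle between the endpoints is δ = arccos(p₁·p₂) ≈ 1.919 rad (109.9°).
Interpolate at f = 4/10 with slerp weights a = sin((1−f)δ)/sin δ ≈ 0.972, b = sin(fδ)/sin δ ≈ 0.739.
p = a·p₁ + b·p₂ ≈ (0.428, -0.103, 0.898); φ = arcsin(p_z) ≈ 63.87°, λ = atan2(p_y, p_x) ≈ -13.59°.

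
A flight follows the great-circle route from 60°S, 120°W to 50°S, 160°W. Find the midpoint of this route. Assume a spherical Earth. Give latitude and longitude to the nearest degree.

From cos δ = sin φ₁ sin φ₂ + cos φ₁ cos φ₂ cos Δλ, the central angle is δ ≈ 0.428 rad (24.5°).
Interpolate at f = 1/2 with slerp weights a = sin((1−f)δ)/sin δ ≈ 0.512, b = sin(fδ)/sin δ ≈ 0.512.
p = a·p₁ + b·p₂ ≈ (-0.437, -0.334, -0.835); φ = arcsin(p_z) ≈ -56.63°, λ = atan2(p_y, p_x) ≈ -142.60°.

≈ 57°S, 143°W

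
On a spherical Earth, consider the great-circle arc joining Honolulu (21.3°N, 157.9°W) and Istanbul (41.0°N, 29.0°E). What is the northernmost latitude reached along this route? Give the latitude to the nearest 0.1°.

The great circle lies in the plane with unit normal n̂ = (p₁ × p₂)/|p₁ × p₂|.
Here n̂_z ≈ -0.095; the vertex latitude is φ_max = arccos|n̂_z| ≈ 84.5°.

≈ 84.5°N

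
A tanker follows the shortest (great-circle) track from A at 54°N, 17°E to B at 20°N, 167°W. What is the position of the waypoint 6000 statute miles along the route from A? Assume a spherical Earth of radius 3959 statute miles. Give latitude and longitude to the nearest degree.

≈ 39°N, 168°W

Convert each endpoint to a unit vector on the sphere (x = cos φ cos λ, y = cos φ sin λ, z = sin φ).
The central angle between the endpoints is δ = arccos(p₁·p₂) ≈ 1.849 rad (105.9°). The total great-circle distance is δ·R ≈ 1.849 × 3959 ≈ 7319 mi, so the target fraction is f = 6000/7319 ≈ 0.820.
Interpolate at f ≈ 0.820 with slerp weights a = sin((1−f)δ)/sin δ ≈ 0.340, b = sin(fδ)/sin δ ≈ 1.038.
p = a·p₁ + b·p₂ ≈ (-0.760, -0.161, 0.630); φ = arcsin(p_z) ≈ 39.07°, λ = atan2(p_y, p_x) ≈ -168.03°.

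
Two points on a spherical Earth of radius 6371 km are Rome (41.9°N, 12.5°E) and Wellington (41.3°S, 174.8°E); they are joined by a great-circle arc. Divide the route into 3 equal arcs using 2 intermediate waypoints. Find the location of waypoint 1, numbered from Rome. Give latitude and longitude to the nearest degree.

≈ (20°N, 74°E)

Write both endpoints as unit vectors p₁, p₂ with components (cos φ cos λ, cos φ sin λ, sin φ).
The central angle between the endpoints is δ = arccos(p₁·p₂) ≈ 2.911 rad (166.8°).
Interpolate at f = 1/3 with slerp weights a = sin((1−f)δ)/sin δ ≈ 4.075, b = sin(fδ)/sin δ ≈ 3.606.
p = a·p₁ + b·p₂ ≈ (0.264, 0.902, 0.342); φ = arcsin(p_z) ≈ 19.98°, λ = atan2(p_y, p_x) ≈ 73.71°.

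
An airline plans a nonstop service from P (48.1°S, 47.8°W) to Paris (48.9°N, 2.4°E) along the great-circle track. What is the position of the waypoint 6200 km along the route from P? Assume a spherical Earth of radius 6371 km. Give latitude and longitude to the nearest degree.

Write both endpoints as unit vectors p₁, p₂ with components (cos φ cos λ, cos φ sin λ, sin φ).
The central angle between the endpoints is δ = arccos(p₁·p₂) ≈ 1.854 rad (106.3°). The total great-circle distance is δ·R ≈ 1.854 × 6371 ≈ 11815 km, so the target fraction is f = 6200/11815 ≈ 0.525.
Interpolate at f ≈ 0.525 with slerp weights a = sin((1−f)δ)/sin δ ≈ 0.804, b = sin(fδ)/sin δ ≈ 0.861.
p = a·p₁ + b·p₂ ≈ (0.926, -0.374, 0.051); φ = arcsin(p_z) ≈ 2.91°, λ = atan2(p_y, p_x) ≈ -21.99°.

≈ (3°N, 22°W)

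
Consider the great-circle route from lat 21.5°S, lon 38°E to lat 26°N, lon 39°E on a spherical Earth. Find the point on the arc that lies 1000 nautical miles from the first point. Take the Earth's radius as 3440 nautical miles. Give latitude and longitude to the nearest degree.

≈ lat 5°S, lon 38°E

Convert each endpoint to a unit vector on the sphere (x = cos φ cos λ, y = cos φ sin λ, z = sin φ).
The central angle between the endpoints is δ = arccos(p₁·p₂) ≈ 0.829 rad (47.5°). The total great-circle distance is δ·R ≈ 0.829 × 3440 ≈ 2852 nmi, so the target fraction is f = 1000/2852 ≈ 0.351.
Interpolate at f ≈ 0.351 with slerp weights a = sin((1−f)δ)/sin δ ≈ 0.695, b = sin(fδ)/sin δ ≈ 0.389.
p = a·p₁ + b·p₂ ≈ (0.781, 0.618, -0.085); φ = arcsin(p_z) ≈ -4.85°, λ = atan2(p_y, p_x) ≈ 38.35°.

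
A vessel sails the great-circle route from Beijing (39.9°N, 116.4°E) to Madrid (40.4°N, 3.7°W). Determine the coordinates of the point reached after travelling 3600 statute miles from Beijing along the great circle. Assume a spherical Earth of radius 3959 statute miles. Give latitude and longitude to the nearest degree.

≈ 58°N, 36°E

Convert each endpoint to a unit vector on the sphere (x = cos φ cos λ, y = cos φ sin λ, z = sin φ).
The central angle between the endpoints is δ = arccos(p₁·p₂) ≈ 1.448 rad (82.9°). The total great-circle distance is δ·R ≈ 1.448 × 3959 ≈ 5732 mi, so the target fraction is f = 3600/5732 ≈ 0.628.
Interpolate at f ≈ 0.628 with slerp weights a = sin((1−f)δ)/sin δ ≈ 0.517, b = sin(fδ)/sin δ ≈ 0.795.
p = a·p₁ + b·p₂ ≈ (0.428, 0.316, 0.847); φ = arcsin(p_z) ≈ 57.86°, λ = atan2(p_y, p_x) ≈ 36.44°.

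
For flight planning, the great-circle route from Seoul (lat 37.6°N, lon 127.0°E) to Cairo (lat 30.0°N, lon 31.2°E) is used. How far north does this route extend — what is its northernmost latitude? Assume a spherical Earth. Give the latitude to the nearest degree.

≈ 45°N

The great circle lies in the plane with unit normal n̂ = (p₁ × p₂)/|p₁ × p₂|.
Here n̂_z ≈ -0.702; the vertex latitude is φ_max = arccos|n̂_z| ≈ 45.4°.
Check via Clairaut: cos φ_max = |cos φ₁| · sin C = cos(37.6°)·sin(62.4°) ≈ 0.702, again giving ≈ 45.4°.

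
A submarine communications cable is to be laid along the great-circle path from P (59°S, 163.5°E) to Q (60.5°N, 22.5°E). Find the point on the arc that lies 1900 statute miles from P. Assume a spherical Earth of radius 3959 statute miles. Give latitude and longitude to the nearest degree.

From cos δ = sin φ₁ sin φ₂ + cos φ₁ cos φ₂ cos Δλ, the central angle is δ ≈ 2.803 rad (160.6°). The total great-circle distance is δ·R ≈ 2.803 × 3959 ≈ 11096 mi, so the target fraction is f = 1900/11096 ≈ 0.171.
Interpolate at f ≈ 0.171 with slerp weights a = sin((1−f)δ)/sin δ ≈ 2.197, b = sin(fδ)/sin δ ≈ 1.389.
p = a·p₁ + b·p₂ ≈ (-0.453, 0.583, -0.674); φ = arcsin(p_z) ≈ -42.40°, λ = atan2(p_y, p_x) ≈ 127.84°.

≈ (42°S, 128°E)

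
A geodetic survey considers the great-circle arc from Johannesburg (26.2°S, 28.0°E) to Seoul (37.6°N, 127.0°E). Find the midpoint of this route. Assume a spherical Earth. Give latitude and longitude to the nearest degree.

Convert each endpoint to a unit vector on the sphere (x = cos φ cos λ, y = cos φ sin λ, z = sin φ).
The central angle between the endpoints is δ = arccos(p₁·p₂) ≈ 1.961 rad (112.4°).
Interpolate at f = 1/2 with slerp weights a = sin((1−f)δ)/sin δ ≈ 0.898, b = sin(fδ)/sin δ ≈ 0.898.
p = a·p₁ + b·p₂ ≈ (0.283, 0.947, 0.152); φ = arcsin(p_z) ≈ 8.71°, λ = atan2(p_y, p_x) ≈ 73.34°.

≈ 9°N, 73°E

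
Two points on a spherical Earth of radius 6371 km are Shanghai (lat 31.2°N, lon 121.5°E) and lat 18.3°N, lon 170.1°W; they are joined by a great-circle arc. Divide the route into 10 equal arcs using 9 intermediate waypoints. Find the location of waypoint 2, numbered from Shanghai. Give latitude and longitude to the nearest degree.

≈ lat 32°N, lon 136°E

Write both endpoints as unit vectors p₁, p₂ with components (cos φ cos λ, cos φ sin λ, sin φ).
The central angle between the endpoints is δ = arccos(p₁·p₂) ≈ 1.091 rad (62.5°).
Interpolate at f = 2/10 with slerp weights a = sin((1−f)δ)/sin δ ≈ 0.864, b = sin(fδ)/sin δ ≈ 0.244.
p = a·p₁ + b·p₂ ≈ (-0.614, 0.590, 0.524); φ = arcsin(p_z) ≈ 31.60°, λ = atan2(p_y, p_x) ≈ 136.15°.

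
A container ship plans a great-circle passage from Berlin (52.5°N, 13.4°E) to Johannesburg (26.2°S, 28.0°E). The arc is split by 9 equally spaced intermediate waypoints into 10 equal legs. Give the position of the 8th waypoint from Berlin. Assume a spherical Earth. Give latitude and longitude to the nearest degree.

Write both endpoints as unit vectors p₁, p₂ with components (cos φ cos λ, cos φ sin λ, sin φ).
The central angle between the endpoints is δ = arccos(p₁·p₂) ≈ 1.392 rad (79.7°).
Interpolate at f = 8/10 with slerp weights a = sin((1−f)δ)/sin δ ≈ 0.279, b = sin(fδ)/sin δ ≈ 0.912.
p = a·p₁ + b·p₂ ≈ (0.888, 0.423, -0.181); φ = arcsin(p_z) ≈ -10.43°, λ = atan2(p_y, p_x) ≈ 25.50°.

≈ (10°S, 26°E)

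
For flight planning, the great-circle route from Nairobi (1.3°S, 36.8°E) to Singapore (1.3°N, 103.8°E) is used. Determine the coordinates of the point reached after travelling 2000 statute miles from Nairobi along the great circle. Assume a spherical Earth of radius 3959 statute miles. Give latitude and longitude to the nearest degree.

≈ (0°N, 66°E)

From cos δ = sin φ₁ sin φ₂ + cos φ₁ cos φ₂ cos Δλ, the central angle is δ ≈ 1.170 rad (67.0°). The total great-circle distance is δ·R ≈ 1.170 × 3959 ≈ 4633 mi, so the target fraction is f = 2000/4633 ≈ 0.432.
Interpolate at f ≈ 0.432 with slerp weights a = sin((1−f)δ)/sin δ ≈ 0.670, b = sin(fδ)/sin δ ≈ 0.526.
p = a·p₁ + b·p₂ ≈ (0.411, 0.912, -0.003); φ = arcsin(p_z) ≈ -0.19°, λ = atan2(p_y, p_x) ≈ 65.73°.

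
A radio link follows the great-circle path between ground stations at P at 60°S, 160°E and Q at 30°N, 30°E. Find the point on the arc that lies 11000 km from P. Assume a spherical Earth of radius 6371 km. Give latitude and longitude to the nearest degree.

≈ 2°S, 49°E

Convert each endpoint to a unit vector on the sphere (x = cos φ cos λ, y = cos φ sin λ, z = sin φ).
The central angle between the endpoints is δ = arccos(p₁·p₂) ≈ 2.362 rad (135.3°). The total great-circle distance is δ·R ≈ 2.362 × 6371 ≈ 15050 km, so the target fraction is f = 11000/15050 ≈ 0.731.
Interpolate at f ≈ 0.731 with slerp weights a = sin((1−f)δ)/sin δ ≈ 0.845, b = sin(fδ)/sin δ ≈ 1.406.
p = a·p₁ + b·p₂ ≈ (0.657, 0.753, -0.029); φ = arcsin(p_z) ≈ -1.65°, λ = atan2(p_y, p_x) ≈ 48.89°.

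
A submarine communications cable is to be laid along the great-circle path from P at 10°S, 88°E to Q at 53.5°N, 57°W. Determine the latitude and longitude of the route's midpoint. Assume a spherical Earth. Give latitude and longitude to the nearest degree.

≈ 46°N, 54°E

The haversine formula gives a central angle δ ≈ 2.239 rad (128.3°) between the endpoints.
Interpolate at f = 1/2 with slerp weights a = sin((1−f)δ)/sin δ ≈ 1.146, b = sin(fδ)/sin δ ≈ 1.146.
p = a·p₁ + b·p₂ ≈ (0.411, 0.556, 0.722); φ = arcsin(p_z) ≈ 46.25°, λ = atan2(p_y, p_x) ≈ 53.56°.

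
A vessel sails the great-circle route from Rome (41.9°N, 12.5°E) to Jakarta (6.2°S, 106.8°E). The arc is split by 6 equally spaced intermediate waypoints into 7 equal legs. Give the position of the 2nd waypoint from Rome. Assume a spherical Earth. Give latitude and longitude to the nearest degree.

From cos δ = sin φ₁ sin φ₂ + cos φ₁ cos φ₂ cos Δλ, the central angle is δ ≈ 1.699 rad (97.3°).
Interpolate at f = 2/7 with slerp weights a = sin((1−f)δ)/sin δ ≈ 0.945, b = sin(fδ)/sin δ ≈ 0.470.
p = a·p₁ + b·p₂ ≈ (0.551, 0.600, 0.580); φ = arcsin(p_z) ≈ 35.45°, λ = atan2(p_y, p_x) ≈ 47.42°.

≈ (35°N, 47°E)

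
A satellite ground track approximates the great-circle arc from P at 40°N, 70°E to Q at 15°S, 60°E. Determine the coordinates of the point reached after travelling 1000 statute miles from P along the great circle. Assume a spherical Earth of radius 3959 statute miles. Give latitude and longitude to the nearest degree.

Convert each endpoint to a unit vector on the sphere (x = cos φ cos λ, y = cos φ sin λ, z = sin φ).
The central angle between the endpoints is δ = arccos(p₁·p₂) ≈ 0.974 rad (55.8°). The total great-circle distance is δ·R ≈ 0.974 × 3959 ≈ 3854 mi, so the target fraction is f = 1000/3854 ≈ 0.259.
Interpolate at f ≈ 0.259 with slerp weights a = sin((1−f)δ)/sin δ ≈ 0.798, b = sin(fδ)/sin δ ≈ 0.302.
p = a·p₁ + b·p₂ ≈ (0.355, 0.827, 0.435); φ = arcsin(p_z) ≈ 25.78°, λ = atan2(p_y, p_x) ≈ 66.77°.

≈ 26°N, 67°E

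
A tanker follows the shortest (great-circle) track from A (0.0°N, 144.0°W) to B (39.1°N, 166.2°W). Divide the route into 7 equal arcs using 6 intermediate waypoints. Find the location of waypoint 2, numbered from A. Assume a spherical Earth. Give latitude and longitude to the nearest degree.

≈ (11°N, 149°W)

From cos δ = sin φ₁ sin φ₂ + cos φ₁ cos φ₂ cos Δλ, the central angle is δ ≈ 0.769 rad (44.1°).
Interpolate at f = 2/7 with slerp weights a = sin((1−f)δ)/sin δ ≈ 0.751, b = sin(fδ)/sin δ ≈ 0.313.
p = a·p₁ + b·p₂ ≈ (-0.844, -0.499, 0.198); φ = arcsin(p_z) ≈ 11.40°, λ = atan2(p_y, p_x) ≈ -149.38°.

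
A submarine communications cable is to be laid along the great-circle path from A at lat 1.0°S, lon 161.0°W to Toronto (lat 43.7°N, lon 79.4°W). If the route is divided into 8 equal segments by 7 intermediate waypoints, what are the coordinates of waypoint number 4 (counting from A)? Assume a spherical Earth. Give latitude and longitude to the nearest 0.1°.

Write both endpoints as unit vectors p₁, p₂ with components (cos φ cos λ, cos φ sin λ, sin φ).
The central angle between the endpoints is δ = arccos(p₁·p₂) ≈ 1.477 rad (84.6°).
Interpolate at f = 4/8 with slerp weights a = sin((1−f)δ)/sin δ ≈ 0.676, b = sin(fδ)/sin δ ≈ 0.676.
p = a·p₁ + b·p₂ ≈ (-0.549, -0.701, 0.455); φ = arcsin(p_z) ≈ 27.09°, λ = atan2(p_y, p_x) ≈ -128.10°.

≈ lat 27.1°N, lon 128.1°W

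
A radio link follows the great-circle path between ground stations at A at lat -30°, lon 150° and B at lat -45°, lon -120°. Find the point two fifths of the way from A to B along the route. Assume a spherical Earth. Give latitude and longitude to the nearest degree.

Convert each endpoint to a unit vector on the sphere (x = cos φ cos λ, y = cos φ sin λ, z = sin φ).
The central angle between the endpoints is δ = arccos(p₁·p₂) ≈ 1.209 rad (69.3°).
Interpolate at f = 2/5 with slerp weights a = sin((1−f)δ)/sin δ ≈ 0.709, b = sin(fδ)/sin δ ≈ 0.497.
p = a·p₁ + b·p₂ ≈ (-0.708, 0.003, -0.706); φ = arcsin(p_z) ≈ -44.94°, λ = atan2(p_y, p_x) ≈ 179.78°.

≈ lat -45°, lon 180°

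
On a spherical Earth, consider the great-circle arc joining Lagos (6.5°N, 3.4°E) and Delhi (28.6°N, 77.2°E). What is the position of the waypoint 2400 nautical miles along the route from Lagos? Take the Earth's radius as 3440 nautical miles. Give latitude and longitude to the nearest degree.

≈ 23°N, 41°E

From cos δ = sin φ₁ sin φ₂ + cos φ₁ cos φ₂ cos Δλ, the central angle is δ ≈ 1.269 rad (72.7°). The total great-circle distance is δ·R ≈ 1.269 × 3440 ≈ 4364 nmi, so the target fraction is f = 2400/4364 ≈ 0.550.
Interpolate at f ≈ 0.550 with slerp weights a = sin((1−f)δ)/sin δ ≈ 0.566, b = sin(fδ)/sin δ ≈ 0.673.
p = a·p₁ + b·p₂ ≈ (0.692, 0.609, 0.386); φ = arcsin(p_z) ≈ 22.72°, λ = atan2(p_y, p_x) ≈ 41.36°.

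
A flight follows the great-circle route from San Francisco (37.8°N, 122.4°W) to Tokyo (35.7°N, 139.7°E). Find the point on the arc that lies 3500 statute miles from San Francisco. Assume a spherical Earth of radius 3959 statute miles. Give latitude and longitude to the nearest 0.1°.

The haversine formula gives a central angle δ ≈ 1.298 rad (74.4°) between the endpoints. The total great-circle distance is δ·R ≈ 1.298 × 3959 ≈ 5139 mi, so the target fraction is f = 3500/5139 ≈ 0.681.
Interpolate at f ≈ 0.681 with slerp weights a = sin((1−f)δ)/sin δ ≈ 0.418, b = sin(fδ)/sin δ ≈ 0.803.
p = a·p₁ + b·p₂ ≈ (-0.674, 0.143, 0.725); φ = arcsin(p_z) ≈ 46.43°, λ = atan2(p_y, p_x) ≈ 168.01°.

≈ 46.4°N, 168.0°E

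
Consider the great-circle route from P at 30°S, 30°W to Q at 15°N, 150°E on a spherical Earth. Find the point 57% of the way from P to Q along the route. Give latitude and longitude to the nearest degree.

≈ 56°S, 150°E

Write both endpoints as unit vectors p₁, p₂ with components (cos φ cos λ, cos φ sin λ, sin φ).
The central angle between the endpoints is δ = arccos(p₁·p₂) ≈ 2.880 rad (165.0°).
Interpolate at f = 0.57 with slerp weights a = sin((1−f)δ)/sin δ ≈ 3.652, b = sin(fδ)/sin δ ≈ 3.854.
p = a·p₁ + b·p₂ ≈ (-0.485, 0.280, -0.829); φ = arcsin(p_z) ≈ -55.95°, λ = atan2(p_y, p_x) ≈ 150.00°.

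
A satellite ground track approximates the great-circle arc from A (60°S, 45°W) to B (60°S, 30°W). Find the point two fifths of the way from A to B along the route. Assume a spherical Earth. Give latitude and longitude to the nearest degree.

From cos δ = sin φ₁ sin φ₂ + cos φ₁ cos φ₂ cos Δλ, the central angle is δ ≈ 0.131 rad (7.5°).
Interpolate at f = 2/5 with slerp weights a = sin((1−f)δ)/sin δ ≈ 0.601, b = sin(fδ)/sin δ ≈ 0.401.
p = a·p₁ + b·p₂ ≈ (0.386, -0.313, -0.868); φ = arcsin(p_z) ≈ -60.20°, λ = atan2(p_y, p_x) ≈ -39.01°.

≈ (60°S, 39°W)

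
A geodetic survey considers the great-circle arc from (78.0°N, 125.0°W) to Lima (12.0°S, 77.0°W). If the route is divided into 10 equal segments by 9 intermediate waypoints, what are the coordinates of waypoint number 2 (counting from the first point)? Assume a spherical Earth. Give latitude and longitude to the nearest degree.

Convert each endpoint to a unit vector on the sphere (x = cos φ cos λ, y = cos φ sin λ, z = sin φ).
The central angle between the endpoints is δ = arccos(p₁·p₂) ≈ 1.638 rad (93.9°).
Interpolate at f = 2/10 with slerp weights a = sin((1−f)δ)/sin δ ≈ 0.969, b = sin(fδ)/sin δ ≈ 0.323.
p = a·p₁ + b·p₂ ≈ (-0.045, -0.472, 0.880); φ = arcsin(p_z) ≈ 61.68°, λ = atan2(p_y, p_x) ≈ -95.39°.

≈ (62°N, 95°W)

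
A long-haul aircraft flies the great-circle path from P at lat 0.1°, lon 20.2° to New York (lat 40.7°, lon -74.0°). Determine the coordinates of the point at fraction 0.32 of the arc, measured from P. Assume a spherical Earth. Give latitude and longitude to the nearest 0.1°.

Write both endpoints as unit vectors p₁, p₂ with components (cos φ cos λ, cos φ sin λ, sin φ).
The central angle between the endpoints is δ = arccos(p₁·p₂) ≈ 1.625 rad (93.1°).
Interpolate at f = 0.32 with slerp weights a = sin((1−f)δ)/sin δ ≈ 0.895, b = sin(fδ)/sin δ ≈ 0.498.
p = a·p₁ + b·p₂ ≈ (0.944, -0.054, 0.326); φ = arcsin(p_z) ≈ 19.03°, λ = atan2(p_y, p_x) ≈ -3.26°.

≈ lat 19.0°, lon -3.3°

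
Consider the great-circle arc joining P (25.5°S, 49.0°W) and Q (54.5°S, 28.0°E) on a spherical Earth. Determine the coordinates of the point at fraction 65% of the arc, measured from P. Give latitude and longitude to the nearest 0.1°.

≈ (51.0°S, 7.8°W)

The haversine formula gives a central angle δ ≈ 1.083 rad (62.1°) between the endpoints.
Interpolate at f = 0.65 with slerp weights a = sin((1−f)δ)/sin δ ≈ 0.419, b = sin(fδ)/sin δ ≈ 0.733.
p = a·p₁ + b·p₂ ≈ (0.624, -0.086, -0.777); φ = arcsin(p_z) ≈ -50.98°, λ = atan2(p_y, p_x) ≈ -7.82°.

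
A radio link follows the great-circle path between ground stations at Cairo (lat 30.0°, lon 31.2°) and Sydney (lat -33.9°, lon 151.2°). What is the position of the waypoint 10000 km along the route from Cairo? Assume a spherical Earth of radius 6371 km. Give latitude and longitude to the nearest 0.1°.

≈ lat -18.0°, lon 110.3°

Convert each endpoint to a unit vector on the sphere (x = cos φ cos λ, y = cos φ sin λ, z = sin φ).
The central angle between the endpoints is δ = arccos(p₁·p₂) ≈ 2.263 rad (129.7°). The total great-circle distance is δ·R ≈ 2.263 × 6371 ≈ 14418 km, so the target fraction is f = 10000/14418 ≈ 0.694.
Interpolate at f ≈ 0.694 with slerp weights a = sin((1−f)δ)/sin δ ≈ 0.830, b = sin(fδ)/sin δ ≈ 1.299.
p = a·p₁ + b·p₂ ≈ (-0.330, 0.892, -0.309); φ = arcsin(p_z) ≈ -18.02°, λ = atan2(p_y, p_x) ≈ 110.29°.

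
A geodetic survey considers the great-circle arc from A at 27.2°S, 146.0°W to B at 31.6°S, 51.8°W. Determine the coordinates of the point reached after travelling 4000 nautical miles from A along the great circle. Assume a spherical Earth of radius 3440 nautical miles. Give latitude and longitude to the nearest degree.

From cos δ = sin φ₁ sin φ₂ + cos φ₁ cos φ₂ cos Δλ, the central angle is δ ≈ 1.386 rad (79.4°). The total great-circle distance is δ·R ≈ 1.386 × 3440 ≈ 4767 nmi, so the target fraction is f = 4000/4767 ≈ 0.839.
Interpolate at f ≈ 0.839 with slerp weights a = sin((1−f)δ)/sin δ ≈ 0.225, b = sin(fδ)/sin δ ≈ 0.934.
p = a·p₁ + b·p₂ ≈ (0.326, -0.737, -0.592); φ = arcsin(p_z) ≈ -36.31°, λ = atan2(p_y, p_x) ≈ -66.13°.

≈ 36°S, 66°W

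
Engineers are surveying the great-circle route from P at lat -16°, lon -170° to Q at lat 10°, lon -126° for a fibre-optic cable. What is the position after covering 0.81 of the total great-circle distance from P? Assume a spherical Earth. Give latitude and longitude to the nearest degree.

Convert each endpoint to a unit vector on the sphere (x = cos φ cos λ, y = cos φ sin λ, z = sin φ).
The central angle between the endpoints is δ = arccos(p₁·p₂) ≈ 0.885 rad (50.7°).
Interpolate at f = 0.81 with slerp weights a = sin((1−f)δ)/sin δ ≈ 0.216, b = sin(fδ)/sin δ ≈ 0.849.
p = a·p₁ + b·p₂ ≈ (-0.696, -0.712, 0.088); φ = arcsin(p_z) ≈ 5.04°, λ = atan2(p_y, p_x) ≈ -134.34°.

≈ lat 5°, lon -134°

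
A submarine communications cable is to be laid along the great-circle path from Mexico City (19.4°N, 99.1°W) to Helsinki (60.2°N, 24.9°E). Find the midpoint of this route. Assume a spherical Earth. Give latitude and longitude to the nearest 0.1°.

≈ 56.9°N, 67.3°W

From cos δ = sin φ₁ sin φ₂ + cos φ₁ cos φ₂ cos Δλ, the central angle is δ ≈ 1.545 rad (88.5°).
Interpolate at f = 1/2 with slerp weights a = sin((1−f)δ)/sin δ ≈ 0.698, b = sin(fδ)/sin δ ≈ 0.698.
p = a·p₁ + b·p₂ ≈ (0.211, -0.504, 0.838); φ = arcsin(p_z) ≈ 56.89°, λ = atan2(p_y, p_x) ≈ -67.33°.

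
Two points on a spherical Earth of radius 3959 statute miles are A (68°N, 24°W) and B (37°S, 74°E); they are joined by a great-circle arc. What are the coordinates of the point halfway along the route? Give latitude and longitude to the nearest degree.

≈ (21°N, 48°E)

Write both endpoints as unit vectors p₁, p₂ with components (cos φ cos λ, cos φ sin λ, sin φ).
The central angle between the endpoints is δ = arccos(p₁·p₂) ≈ 2.214 rad (126.8°).
Interpolate at f = 1/2 with slerp weights a = sin((1−f)δ)/sin δ ≈ 1.118, b = sin(fδ)/sin δ ≈ 1.118.
p = a·p₁ + b·p₂ ≈ (0.628, 0.688, 0.364); φ = arcsin(p_z) ≈ 21.32°, λ = atan2(p_y, p_x) ≈ 47.58°.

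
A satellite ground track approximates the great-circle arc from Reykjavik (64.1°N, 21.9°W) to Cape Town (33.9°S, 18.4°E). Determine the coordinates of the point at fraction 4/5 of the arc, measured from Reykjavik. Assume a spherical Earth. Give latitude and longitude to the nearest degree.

≈ 14°S, 12°E

Write both endpoints as unit vectors p₁, p₂ with components (cos φ cos λ, cos φ sin λ, sin φ).
The central angle between the endpoints is δ = arccos(p₁·p₂) ≈ 1.798 rad (103.0°).
Interpolate at f = 4/5 with slerp weights a = sin((1−f)δ)/sin δ ≈ 0.361, b = sin(fδ)/sin δ ≈ 1.017.
p = a·p₁ + b·p₂ ≈ (0.948, 0.208, -0.243); φ = arcsin(p_z) ≈ -14.04°, λ = atan2(p_y, p_x) ≈ 12.36°.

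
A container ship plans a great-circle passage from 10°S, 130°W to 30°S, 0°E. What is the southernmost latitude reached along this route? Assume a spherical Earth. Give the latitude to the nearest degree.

The great circle lies in the plane with unit normal n̂ = (p₁ × p₂)/|p₁ × p₂|.
Here n̂_z ≈ +0.736; the vertex latitude is φ_max = arccos|n̂_z| ≈ 42.6°.
Check via Clairaut: cos φ_max = |cos φ₁| · sin C = cos(10.0°)·sin(131.6°) ≈ 0.736, again giving ≈ 42.6°.

≈ 43°S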